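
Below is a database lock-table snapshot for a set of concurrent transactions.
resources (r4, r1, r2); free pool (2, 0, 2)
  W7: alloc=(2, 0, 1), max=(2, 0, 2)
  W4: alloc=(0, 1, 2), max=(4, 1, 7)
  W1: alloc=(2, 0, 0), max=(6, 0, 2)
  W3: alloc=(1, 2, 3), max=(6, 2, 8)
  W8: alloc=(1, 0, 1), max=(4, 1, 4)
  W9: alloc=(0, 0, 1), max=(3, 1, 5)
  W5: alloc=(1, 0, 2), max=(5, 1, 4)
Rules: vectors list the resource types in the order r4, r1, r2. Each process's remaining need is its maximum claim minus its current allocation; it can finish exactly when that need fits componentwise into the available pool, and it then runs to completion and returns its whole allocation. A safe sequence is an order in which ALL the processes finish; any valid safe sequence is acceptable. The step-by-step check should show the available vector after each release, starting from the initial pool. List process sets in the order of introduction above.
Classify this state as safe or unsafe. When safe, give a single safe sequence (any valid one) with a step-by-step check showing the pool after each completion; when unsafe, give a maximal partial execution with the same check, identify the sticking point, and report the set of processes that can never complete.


UNSAFE.
Key observation: after W7, W1 the pool peaks at (6, 0, 3), and each blocked process is short somewhere: W4 on r2; W3 on r2; W8 on r1; W9 on r1, r2; W5 on r1.
The run W7, W1 cannot be extended any further. Walking it through:
  pool = (2, 0, 2)
  run W7 (needs (0, 0, 1), free (2, 0, 2)); after release of (2, 0, 1) the pool is (4, 0, 3)
  run W1 (needs (4, 0, 2), free (4, 0, 3)); after release of (2, 0, 0) the pool is (6, 0, 3)
  W4 cannot run: need (4, 0, 5) vs free (6, 0, 3) (insufficient r2)
  W3 cannot run: need (5, 0, 5) vs free (6, 0, 3) (insufficient r2)
  W8 cannot run: need (3, 1, 3) vs free (6, 0, 3) (insufficient r1)
  W9 cannot run: need (3, 1, 4) vs free (6, 0, 3) (insufficient r1 and r2)
  W5 cannot run: need (4, 1, 2) vs free (6, 0, 3) (insufficient r1)
Permanently blocked: W4, W3, W8, W9 and W5.


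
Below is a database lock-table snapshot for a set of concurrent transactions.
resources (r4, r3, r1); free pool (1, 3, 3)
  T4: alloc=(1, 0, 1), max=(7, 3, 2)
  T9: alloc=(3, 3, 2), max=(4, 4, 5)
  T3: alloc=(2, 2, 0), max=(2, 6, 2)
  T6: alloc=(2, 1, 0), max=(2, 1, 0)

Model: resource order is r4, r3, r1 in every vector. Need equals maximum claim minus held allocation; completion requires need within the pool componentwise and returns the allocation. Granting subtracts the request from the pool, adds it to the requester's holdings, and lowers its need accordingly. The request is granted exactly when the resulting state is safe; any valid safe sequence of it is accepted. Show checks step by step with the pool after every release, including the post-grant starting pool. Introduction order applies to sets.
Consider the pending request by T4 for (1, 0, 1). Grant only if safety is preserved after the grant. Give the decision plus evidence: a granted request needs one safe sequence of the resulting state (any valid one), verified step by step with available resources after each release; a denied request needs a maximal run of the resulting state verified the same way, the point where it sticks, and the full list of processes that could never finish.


DENY. Granting would leave the state unsafe.
Key observation: after T6, T3 the pool peaks at (4, 6, 2), and each blocked process is short somewhere: T4 on r4; T9 on r1.
On the post-grant state, T6, T3 is a maximal run — nothing extends it. Check, step by step:
  pool = (0, 3, 2)
  run T6 (needs (0, 0, 0), free (0, 3, 2)); after release of (2, 1, 0) the pool is (2, 4, 2)
  run T3 (needs (0, 4, 2), free (2, 4, 2)); after release of (2, 2, 0) the pool is (4, 6, 2)
  blocked: T4 wants (5, 3, 0), pool (4, 6, 2) — not enough r4
  blocked: T9 wants (1, 1, 3), pool (4, 6, 2) — not enough r1
Processes that could never finish after the grant: T4 and T9.


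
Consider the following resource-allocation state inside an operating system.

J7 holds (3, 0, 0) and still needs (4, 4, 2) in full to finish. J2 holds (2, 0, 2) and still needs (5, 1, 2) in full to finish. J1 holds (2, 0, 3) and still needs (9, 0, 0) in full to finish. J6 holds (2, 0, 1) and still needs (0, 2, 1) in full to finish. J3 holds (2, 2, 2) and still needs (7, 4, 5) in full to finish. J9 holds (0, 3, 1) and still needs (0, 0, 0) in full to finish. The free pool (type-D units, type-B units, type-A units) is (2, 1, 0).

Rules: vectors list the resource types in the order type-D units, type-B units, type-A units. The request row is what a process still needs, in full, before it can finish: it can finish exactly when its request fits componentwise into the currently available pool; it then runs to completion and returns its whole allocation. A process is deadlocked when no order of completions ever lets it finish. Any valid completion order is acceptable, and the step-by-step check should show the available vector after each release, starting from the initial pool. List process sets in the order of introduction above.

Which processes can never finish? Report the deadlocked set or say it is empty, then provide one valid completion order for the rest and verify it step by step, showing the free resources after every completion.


No process is deadlocked.
Key observation: J9 leads a chain of completions in which each release enables another process.
A valid finishing order for the others: J9, J6, J7, J2, J1, J3. Step-by-step check:
  pool = (2, 1, 0)
  J9 needs (0, 0, 0) <= (2, 1, 0) -> finishes; pool += (0, 3, 1) = (2, 4, 1)
  J6 needs (0, 2, 1) <= (2, 4, 1) -> finishes; pool += (2, 0, 1) = (4, 4, 2)
  J7 needs (4, 4, 2) <= (4, 4, 2) -> finishes; pool += (3, 0, 0) = (7, 4, 2)
  J2 needs (5, 1, 2) <= (7, 4, 2) -> finishes; pool += (2, 0, 2) = (9, 4, 4)
  J1 needs (9, 0, 0) <= (9, 4, 4) -> finishes; pool += (2, 0, 3) = (11, 4, 7)
  J3 needs (7, 4, 5) <= (11, 4, 7) -> finishes; pool += (2, 2, 2) = (13, 6, 9)


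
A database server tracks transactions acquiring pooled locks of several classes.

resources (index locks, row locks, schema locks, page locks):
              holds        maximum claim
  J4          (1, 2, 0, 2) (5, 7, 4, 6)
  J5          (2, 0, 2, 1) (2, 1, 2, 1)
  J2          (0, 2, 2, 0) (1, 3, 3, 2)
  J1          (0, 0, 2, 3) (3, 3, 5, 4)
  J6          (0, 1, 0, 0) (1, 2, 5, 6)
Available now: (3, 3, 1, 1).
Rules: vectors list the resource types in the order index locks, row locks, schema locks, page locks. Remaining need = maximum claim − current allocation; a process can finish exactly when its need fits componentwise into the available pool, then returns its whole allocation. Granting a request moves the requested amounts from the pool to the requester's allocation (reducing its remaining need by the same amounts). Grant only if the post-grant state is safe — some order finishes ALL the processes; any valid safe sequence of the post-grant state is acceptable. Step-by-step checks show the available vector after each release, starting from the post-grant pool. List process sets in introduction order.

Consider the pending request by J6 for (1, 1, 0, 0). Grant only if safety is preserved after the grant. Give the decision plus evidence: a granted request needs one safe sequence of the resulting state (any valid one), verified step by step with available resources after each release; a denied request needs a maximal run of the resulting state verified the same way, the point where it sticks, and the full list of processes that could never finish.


DENY — the pretend-granted state is unsafe.
Key observation: after J5, J2, J1 the pool peaks at (4, 4, 7, 5), and each blocked process is short somewhere: J4 on row locks; J6 on page locks.
After a pretend grant, a maximal execution: J5, J2, J1 — then nothing else fits. Check, step by step:
  pool = (2, 2, 1, 1)
  run J5 (needs (0, 1, 0, 0), free (2, 2, 1, 1)); after release of (2, 0, 2, 1) the pool is (4, 2, 3, 2)
  run J2 (needs (1, 1, 1, 2), free (4, 2, 3, 2)); after release of (0, 2, 2, 0) the pool is (4, 4, 5, 2)
  run J1 (needs (3, 3, 3, 1), free (4, 4, 5, 2)); after release of (0, 0, 2, 3) the pool is (4, 4, 7, 5)
  J4 still needs (4, 5, 4, 4) but only (4, 4, 7, 5) is free — short on row locks
  J6 still needs (0, 0, 5, 6) but only (4, 4, 7, 5) is free — short on page locks
Post-grant, the permanently blocked set is J4 and J6.


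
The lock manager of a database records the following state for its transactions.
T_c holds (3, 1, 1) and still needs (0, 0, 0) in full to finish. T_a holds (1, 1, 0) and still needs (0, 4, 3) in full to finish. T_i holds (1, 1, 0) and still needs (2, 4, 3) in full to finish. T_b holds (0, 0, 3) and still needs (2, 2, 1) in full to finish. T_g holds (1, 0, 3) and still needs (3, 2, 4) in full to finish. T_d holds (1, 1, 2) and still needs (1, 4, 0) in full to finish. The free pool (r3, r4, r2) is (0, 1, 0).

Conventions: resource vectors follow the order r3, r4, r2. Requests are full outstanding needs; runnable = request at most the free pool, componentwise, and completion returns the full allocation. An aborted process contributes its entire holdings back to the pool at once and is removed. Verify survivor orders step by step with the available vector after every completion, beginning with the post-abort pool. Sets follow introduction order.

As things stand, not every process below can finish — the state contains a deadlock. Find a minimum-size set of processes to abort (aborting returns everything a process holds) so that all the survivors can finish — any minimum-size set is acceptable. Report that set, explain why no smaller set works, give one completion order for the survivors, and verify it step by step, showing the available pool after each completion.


The answer: abort T_i and T_d.
Key observation: before aborting T_i and T_d, T_a was permanently blocked — no order could ever run it; afterwards it completes at step 2.
Minimality, checking each single-abort alternative: T_c alone leaves T_a blocked (short on r4); T_a alone leaves T_i blocked (short on r4); T_i alone leaves T_a blocked (short on r4); T_b alone leaves T_a blocked (short on r4); T_g alone leaves T_a blocked (short on r4); T_d alone leaves T_a blocked (short on r4).
Survivors finish in the order: T_c, T_a, T_b, T_g. Check, step by step (pool after the aborts first):
  pool = (2, 3, 2)
  run T_c (needs (0, 0, 0), free (2, 3, 2)); after release of (3, 1, 1) the pool is (5, 4, 3)
  run T_a (needs (0, 4, 3), free (5, 4, 3)); after release of (1, 1, 0) the pool is (6, 5, 3)
  run T_b (needs (2, 2, 1), free (6, 5, 3)); after release of (0, 0, 3) the pool is (6, 5, 6)
  run T_g (needs (3, 2, 4), free (6, 5, 6)); after release of (1, 0, 3) the pool is (7, 5, 9)


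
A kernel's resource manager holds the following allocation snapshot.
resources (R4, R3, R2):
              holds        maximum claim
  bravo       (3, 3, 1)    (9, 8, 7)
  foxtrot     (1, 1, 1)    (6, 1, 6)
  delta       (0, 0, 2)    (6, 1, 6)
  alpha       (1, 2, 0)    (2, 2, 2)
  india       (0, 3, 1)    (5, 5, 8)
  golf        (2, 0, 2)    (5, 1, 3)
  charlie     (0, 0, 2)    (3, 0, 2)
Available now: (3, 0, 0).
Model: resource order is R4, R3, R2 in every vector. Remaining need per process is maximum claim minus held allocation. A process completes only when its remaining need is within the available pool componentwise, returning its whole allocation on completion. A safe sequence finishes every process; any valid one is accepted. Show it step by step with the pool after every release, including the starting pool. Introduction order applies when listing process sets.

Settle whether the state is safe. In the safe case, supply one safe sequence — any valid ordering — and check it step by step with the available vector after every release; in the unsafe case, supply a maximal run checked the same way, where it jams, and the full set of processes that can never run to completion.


The state is SAFE; one workable sequence: charlie, alpha, golf, delta, foxtrot, india, bravo.
Key observation: charlie marks the first exact bind of the order: its need (3, 0, 0) fits the free (3, 0, 0) with zero slack on a requested resource.
Check, step by step:
  pool = (3, 0, 0)
  run charlie (needs (3, 0, 0), free (3, 0, 0)); after release of (0, 0, 2) the pool is (3, 0, 2)
  run alpha (needs (1, 0, 2), free (3, 0, 2)); after release of (1, 2, 0) the pool is (4, 2, 2)
  run golf (needs (3, 1, 1), free (4, 2, 2)); after release of (2, 0, 2) the pool is (6, 2, 4)
  run delta (needs (6, 1, 4), free (6, 2, 4)); after release of (0, 0, 2) the pool is (6, 2, 6)
  run foxtrot (needs (5, 0, 5), free (6, 2, 6)); after release of (1, 1, 1) the pool is (7, 3, 7)
  run india (needs (5, 2, 7), free (7, 3, 7)); after release of (0, 3, 1) the pool is (7, 6, 8)
  run bravo (needs (6, 5, 6), free (7, 6, 8)); after release of (3, 3, 1) the pool is (10, 9, 9)


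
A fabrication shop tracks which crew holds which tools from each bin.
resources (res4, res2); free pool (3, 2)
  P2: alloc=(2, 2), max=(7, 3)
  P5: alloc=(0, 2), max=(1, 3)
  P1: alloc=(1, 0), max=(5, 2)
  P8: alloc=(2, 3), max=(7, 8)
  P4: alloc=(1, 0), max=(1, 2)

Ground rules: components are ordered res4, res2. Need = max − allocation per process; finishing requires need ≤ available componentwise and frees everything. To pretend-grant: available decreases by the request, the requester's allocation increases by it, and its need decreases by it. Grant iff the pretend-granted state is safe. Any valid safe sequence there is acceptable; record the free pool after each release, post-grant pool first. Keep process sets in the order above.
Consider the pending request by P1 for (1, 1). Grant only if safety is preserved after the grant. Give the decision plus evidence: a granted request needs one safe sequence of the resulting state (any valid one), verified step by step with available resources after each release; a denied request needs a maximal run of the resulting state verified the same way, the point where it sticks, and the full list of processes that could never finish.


GRANT. The post-grant state is safe; one safe sequence: P5, P4, P1, P2, P8.
Key observation: even at the reduced pool (2, 1), P5 fits immediately, so safety survives the grant.
Step-by-step check of the post-grant state:
  pool = (2, 1)
  P5 needs (1, 1) <= (2, 1) -> finishes; pool += (0, 2) = (2, 3)
  P4 needs (0, 2) <= (2, 3) -> finishes; pool += (1, 0) = (3, 3)
  P1 needs (3, 1) <= (3, 3) -> finishes; pool += (2, 1) = (5, 4)
  P2 needs (5, 1) <= (5, 4) -> finishes; pool += (2, 2) = (7, 6)
  P8 needs (5, 5) <= (7, 6) -> finishes; pool += (2, 3) = (9, 9)


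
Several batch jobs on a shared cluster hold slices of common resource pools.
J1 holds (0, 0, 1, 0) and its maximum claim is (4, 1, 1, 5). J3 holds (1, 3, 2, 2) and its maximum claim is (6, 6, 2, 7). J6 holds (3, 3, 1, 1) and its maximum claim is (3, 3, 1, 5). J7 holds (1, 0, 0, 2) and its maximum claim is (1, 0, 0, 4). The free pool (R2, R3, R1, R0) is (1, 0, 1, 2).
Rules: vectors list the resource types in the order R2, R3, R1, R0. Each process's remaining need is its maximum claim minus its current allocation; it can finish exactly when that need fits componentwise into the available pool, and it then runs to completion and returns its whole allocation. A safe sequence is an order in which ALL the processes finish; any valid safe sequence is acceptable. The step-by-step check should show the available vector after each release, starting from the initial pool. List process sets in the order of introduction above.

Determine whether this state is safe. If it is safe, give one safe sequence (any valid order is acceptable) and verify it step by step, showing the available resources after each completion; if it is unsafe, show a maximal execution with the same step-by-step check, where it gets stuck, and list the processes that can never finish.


SAFE — a valid safe sequence is J7, J6, J1, J3.
Key observation: J7 marks the first exact bind of the order: its need (0, 0, 0, 2) fits the free (1, 0, 1, 2) with zero slack on a requested resource.
Step-by-step check:
  pool = (1, 0, 1, 2)
  J7 needs (0, 0, 0, 2) <= (1, 0, 1, 2) -> finishes; pool += (1, 0, 0, 2) = (2, 0, 1, 4)
  J6 needs (0, 0, 0, 4) <= (2, 0, 1, 4) -> finishes; pool += (3, 3, 1, 1) = (5, 3, 2, 5)
  J1 needs (4, 1, 0, 5) <= (5, 3, 2, 5) -> finishes; pool += (0, 0, 1, 0) = (5, 3, 3, 5)
  J3 needs (5, 3, 0, 5) <= (5, 3, 3, 5) -> finishes; pool += (1, 3, 2, 2) = (6, 6, 5, 7)


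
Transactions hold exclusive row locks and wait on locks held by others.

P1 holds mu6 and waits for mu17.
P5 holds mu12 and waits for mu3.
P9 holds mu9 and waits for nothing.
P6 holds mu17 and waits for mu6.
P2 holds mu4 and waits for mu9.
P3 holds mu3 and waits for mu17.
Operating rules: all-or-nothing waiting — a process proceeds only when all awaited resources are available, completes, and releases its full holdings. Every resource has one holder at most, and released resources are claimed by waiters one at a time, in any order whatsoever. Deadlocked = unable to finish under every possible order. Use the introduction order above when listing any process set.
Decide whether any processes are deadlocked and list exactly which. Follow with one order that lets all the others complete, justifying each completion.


Deadlocked: P1, P5, P6 and P3.
Key observation: along P1 -> P6 -> P1, each member waits on what the next one holds — a deadlock; P5 and P3 wait into the deadlock from upstream.
A valid finishing order for the others: P9, P2.
Walking it through:
  P9 waits on nothing -> runs at once and releases mu9
  P2 waits on mu9 — all released -> runs and releases mu4


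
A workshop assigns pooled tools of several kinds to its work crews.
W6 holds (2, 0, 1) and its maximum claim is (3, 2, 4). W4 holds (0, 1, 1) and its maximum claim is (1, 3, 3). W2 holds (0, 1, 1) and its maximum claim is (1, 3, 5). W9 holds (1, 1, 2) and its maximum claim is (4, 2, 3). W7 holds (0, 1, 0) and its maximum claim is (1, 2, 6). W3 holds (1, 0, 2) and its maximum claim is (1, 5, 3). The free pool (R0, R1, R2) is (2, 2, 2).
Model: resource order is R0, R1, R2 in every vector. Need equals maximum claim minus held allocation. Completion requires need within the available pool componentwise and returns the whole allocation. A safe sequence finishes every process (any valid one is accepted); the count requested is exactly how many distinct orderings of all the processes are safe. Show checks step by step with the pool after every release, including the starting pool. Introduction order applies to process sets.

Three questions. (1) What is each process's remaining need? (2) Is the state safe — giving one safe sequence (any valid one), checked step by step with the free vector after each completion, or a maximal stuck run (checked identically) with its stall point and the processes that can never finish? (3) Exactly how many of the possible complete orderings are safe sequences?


(1) Need matrix, components ordered R0, R1, R2:
  W6: (1, 2, 3)
  W4: (1, 2, 2)
  W2: (1, 2, 4)
  W9: (3, 1, 1)
  W7: (1, 1, 6)
  W3: (0, 5, 1)
(2) SAFE. One safe sequence: W4, W6, W9, W2, W3, W7.
Key observation: the first exact fit in this order is W4 — it needs (1, 2, 2) with (2, 2, 2) free, meeting a requested resource to the last unit.
Step-by-step check:
  pool = (2, 2, 2)
  run W4 (needs (1, 2, 2), free (2, 2, 2)); after release of (0, 1, 1) the pool is (2, 3, 3)
  run W6 (needs (1, 2, 3), free (2, 3, 3)); after release of (2, 0, 1) the pool is (4, 3, 4)
  run W9 (needs (3, 1, 1), free (4, 3, 4)); after release of (1, 1, 2) the pool is (5, 4, 6)
  run W2 (needs (1, 2, 4), free (5, 4, 6)); after release of (0, 1, 1) the pool is (5, 5, 7)
  run W3 (needs (0, 5, 1), free (5, 5, 7)); after release of (1, 0, 2) the pool is (6, 5, 9)
  run W7 (needs (1, 1, 6), free (6, 5, 9)); after release of (0, 1, 0) the pool is (6, 6, 9)
(3) Precisely 6 of the possible complete orderings are safe sequences.


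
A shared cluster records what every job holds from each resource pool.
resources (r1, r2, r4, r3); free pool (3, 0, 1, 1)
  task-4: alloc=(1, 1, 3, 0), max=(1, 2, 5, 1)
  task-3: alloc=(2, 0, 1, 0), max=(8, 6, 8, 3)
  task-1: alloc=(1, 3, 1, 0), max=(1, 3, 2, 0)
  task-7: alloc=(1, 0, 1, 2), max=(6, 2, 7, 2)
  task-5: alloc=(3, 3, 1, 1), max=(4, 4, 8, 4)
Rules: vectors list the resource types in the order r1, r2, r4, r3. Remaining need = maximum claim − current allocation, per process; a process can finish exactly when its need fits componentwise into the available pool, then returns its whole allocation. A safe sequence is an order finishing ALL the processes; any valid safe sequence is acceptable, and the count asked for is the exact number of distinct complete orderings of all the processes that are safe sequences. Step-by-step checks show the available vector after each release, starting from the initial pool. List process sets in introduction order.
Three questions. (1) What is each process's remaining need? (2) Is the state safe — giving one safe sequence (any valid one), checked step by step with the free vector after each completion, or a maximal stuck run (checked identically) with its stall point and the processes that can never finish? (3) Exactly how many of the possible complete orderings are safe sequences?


(1) Outstanding need per process (order r1, r2, r4, r3):
  task-4: (0, 1, 2, 1)
  task-3: (6, 6, 7, 3)
  task-1: (0, 0, 1, 0)
  task-7: (5, 2, 6, 0)
  task-5: (1, 1, 7, 3)
(2) UNSAFE — no complete ordering exists.
Key observation: after task-1, task-4 complete, (5, 4, 5, 1) is the best the pool ever gets, yet each leftover process wants more r4.
Going as far as possible: task-1, task-4; after that, nothing fits. Check, step by step:
  pool = (3, 0, 1, 1)
  task-1 needs (0, 0, 1, 0) <= (3, 0, 1, 1) -> finishes; pool += (1, 3, 1, 0) = (4, 3, 2, 1)
  task-4 needs (0, 1, 2, 1) <= (4, 3, 2, 1) -> finishes; pool += (1, 1, 3, 0) = (5, 4, 5, 1)
  task-3 cannot run: need (6, 6, 7, 3) vs free (5, 4, 5, 1) (insufficient r1, r2, r4 and r3)
  task-7 cannot run: need (5, 2, 6, 0) vs free (5, 4, 5, 1) (insufficient r4)
  task-5 cannot run: need (1, 1, 7, 3) vs free (5, 4, 5, 1) (insufficient r4 and r3)
Never able to finish: task-3, task-7 and task-5.
(3) The exact count: 0 of the possible complete orderings are safe sequences.


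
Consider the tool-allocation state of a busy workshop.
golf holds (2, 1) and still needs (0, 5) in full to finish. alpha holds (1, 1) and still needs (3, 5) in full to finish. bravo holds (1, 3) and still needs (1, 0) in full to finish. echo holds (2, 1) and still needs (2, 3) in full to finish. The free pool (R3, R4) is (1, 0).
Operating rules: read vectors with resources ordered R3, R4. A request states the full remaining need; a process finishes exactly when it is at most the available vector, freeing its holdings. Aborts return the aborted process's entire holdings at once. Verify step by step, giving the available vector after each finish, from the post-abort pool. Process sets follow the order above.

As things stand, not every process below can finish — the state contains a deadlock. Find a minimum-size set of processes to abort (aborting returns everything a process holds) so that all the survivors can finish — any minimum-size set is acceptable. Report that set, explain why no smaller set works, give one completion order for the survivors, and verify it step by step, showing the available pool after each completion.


Minimum abort set: golf.
Key observation: aborting golf returns (2, 1), and alpha — hopeless before — runs at step 3 with the returned capacity in the pool.
No smaller set exists: with zero aborts the deadlock remains.
One survivor order: bravo, echo, alpha. Check, step by step (post-abort pool first):
  pool = (3, 1)
  run bravo (needs (1, 0), free (3, 1)); after release of (1, 3) the pool is (4, 4)
  run echo (needs (2, 3), free (4, 4)); after release of (2, 1) the pool is (6, 5)
  run alpha (needs (3, 5), free (6, 5)); after release of (1, 1) the pool is (7, 6)


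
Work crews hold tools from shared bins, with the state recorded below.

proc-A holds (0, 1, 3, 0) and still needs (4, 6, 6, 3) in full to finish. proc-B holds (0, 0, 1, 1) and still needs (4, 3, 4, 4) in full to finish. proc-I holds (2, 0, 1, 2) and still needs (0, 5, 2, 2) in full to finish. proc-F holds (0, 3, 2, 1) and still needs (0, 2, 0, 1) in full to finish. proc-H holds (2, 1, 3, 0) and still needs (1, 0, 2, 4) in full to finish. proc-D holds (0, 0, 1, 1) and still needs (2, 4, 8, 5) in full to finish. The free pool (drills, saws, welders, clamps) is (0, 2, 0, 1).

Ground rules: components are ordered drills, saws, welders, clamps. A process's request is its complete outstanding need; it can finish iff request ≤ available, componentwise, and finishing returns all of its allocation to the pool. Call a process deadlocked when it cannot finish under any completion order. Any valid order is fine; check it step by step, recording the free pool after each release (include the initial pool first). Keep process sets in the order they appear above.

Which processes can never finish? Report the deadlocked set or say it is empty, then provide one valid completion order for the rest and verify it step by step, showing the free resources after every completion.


Nothing here is deadlocked.
Key observation: proc-F leads a chain of completions in which each release enables another process.
A valid finishing order for the others: proc-F, proc-I, proc-H, proc-B, proc-A, proc-D. Verifying each step:
  pool = (0, 2, 0, 1)
  run proc-F (needs (0, 2, 0, 1), free (0, 2, 0, 1)); after release of (0, 3, 2, 1) the pool is (0, 5, 2, 2)
  run proc-I (needs (0, 5, 2, 2), free (0, 5, 2, 2)); after release of (2, 0, 1, 2) the pool is (2, 5, 3, 4)
  run proc-H (needs (1, 0, 2, 4), free (2, 5, 3, 4)); after release of (2, 1, 3, 0) the pool is (4, 6, 6, 4)
  run proc-B (needs (4, 3, 4, 4), free (4, 6, 6, 4)); after release of (0, 0, 1, 1) the pool is (4, 6, 7, 5)
  run proc-A (needs (4, 6, 6, 3), free (4, 6, 7, 5)); after release of (0, 1, 3, 0) the pool is (4, 7, 10, 5)
  run proc-D (needs (2, 4, 8, 5), free (4, 7, 10, 5)); after release of (0, 0, 1, 1) the pool is (4, 7, 11, 6)


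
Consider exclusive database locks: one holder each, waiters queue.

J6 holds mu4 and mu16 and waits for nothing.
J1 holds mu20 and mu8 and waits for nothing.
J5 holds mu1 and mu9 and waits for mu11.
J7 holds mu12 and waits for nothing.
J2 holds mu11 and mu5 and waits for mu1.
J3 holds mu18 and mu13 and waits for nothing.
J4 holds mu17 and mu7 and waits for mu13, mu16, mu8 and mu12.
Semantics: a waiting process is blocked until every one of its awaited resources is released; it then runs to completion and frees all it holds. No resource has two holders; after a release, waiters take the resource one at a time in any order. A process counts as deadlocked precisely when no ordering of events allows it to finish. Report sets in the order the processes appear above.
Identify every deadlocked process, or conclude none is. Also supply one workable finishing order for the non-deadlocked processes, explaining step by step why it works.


Deadlocked: J5 and J2.
Key observation: the wait chain closes on itself along J5 -> J2 -> J5; no other process is dragged down with it.
A valid finishing order for the others: J7, J1, J3, J6, J4.
Verifying each step:
  J7: no waits; runs immediately, freeing mu12
  J1: no waits; runs immediately, freeing mu20 and mu8
  J3: no waits; runs immediately, freeing mu18 and mu13
  J6: no waits; runs immediately, freeing mu4 and mu16
  J4: everything it awaited (mu13, mu16, mu8 and mu12) is free; runs, freeing mu17 and mu7


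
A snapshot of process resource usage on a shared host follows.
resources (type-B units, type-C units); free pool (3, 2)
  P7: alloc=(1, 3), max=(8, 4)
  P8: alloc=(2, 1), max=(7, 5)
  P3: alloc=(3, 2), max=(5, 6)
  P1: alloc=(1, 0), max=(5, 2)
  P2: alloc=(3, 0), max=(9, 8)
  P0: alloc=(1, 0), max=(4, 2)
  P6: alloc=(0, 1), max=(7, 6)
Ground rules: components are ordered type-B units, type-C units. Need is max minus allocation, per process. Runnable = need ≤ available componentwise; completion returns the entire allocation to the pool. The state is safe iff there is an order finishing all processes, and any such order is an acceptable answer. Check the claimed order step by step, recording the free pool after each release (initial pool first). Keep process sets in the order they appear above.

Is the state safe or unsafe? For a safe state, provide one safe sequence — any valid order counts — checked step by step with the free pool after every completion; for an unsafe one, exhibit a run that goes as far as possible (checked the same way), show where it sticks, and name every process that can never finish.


UNSAFE.
Key observation: after P0, P1 the pool peaks at (5, 2), and each blocked process is short somewhere: P7 on type-B units; P8 on type-C units; P3 on type-C units; P2 on type-B units, type-C units; P6 on type-B units, type-C units.
Going as far as possible: P0, P1; after that, nothing fits. Step-by-step check:
  pool = (3, 2)
  P0: need (3, 2) fits (3, 2); releases (1, 0), pool now (4, 2)
  P1: need (4, 2) fits (4, 2); releases (1, 0), pool now (5, 2)
  P7 still needs (7, 1) but only (5, 2) is free — short on type-B units
  P8 still needs (5, 4) but only (5, 2) is free — short on type-C units
  P3 still needs (2, 4) but only (5, 2) is free — short on type-C units
  P2 still needs (6, 8) but only (5, 2) is free — short on type-B units and type-C units
  P6 still needs (7, 5) but only (5, 2) is free — short on type-B units and type-C units
Processes that can never finish: P7, P8, P3, P2 and P6.


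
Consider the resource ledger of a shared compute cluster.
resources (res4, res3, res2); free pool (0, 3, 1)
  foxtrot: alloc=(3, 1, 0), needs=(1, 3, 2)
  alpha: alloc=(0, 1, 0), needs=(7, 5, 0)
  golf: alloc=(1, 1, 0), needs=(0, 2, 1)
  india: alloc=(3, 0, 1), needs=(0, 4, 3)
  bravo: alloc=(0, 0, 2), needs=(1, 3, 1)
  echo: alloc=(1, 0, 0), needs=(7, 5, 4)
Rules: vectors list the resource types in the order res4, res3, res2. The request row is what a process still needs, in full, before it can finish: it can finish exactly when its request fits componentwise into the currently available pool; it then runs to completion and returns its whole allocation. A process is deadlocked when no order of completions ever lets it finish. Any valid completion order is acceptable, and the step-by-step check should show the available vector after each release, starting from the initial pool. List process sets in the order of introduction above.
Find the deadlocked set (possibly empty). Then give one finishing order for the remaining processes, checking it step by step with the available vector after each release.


Nothing here is deadlocked.
Key observation: there is always a runnable process — golf first — so the state unwinds completely.
The rest can finish in the order golf, bravo, india, foxtrot, echo, alpha. Verifying each step:
  pool = (0, 3, 1)
  golf needs (0, 2, 1) <= (0, 3, 1) -> finishes; pool += (1, 1, 0) = (1, 4, 1)
  bravo needs (1, 3, 1) <= (1, 4, 1) -> finishes; pool += (0, 0, 2) = (1, 4, 3)
  india needs (0, 4, 3) <= (1, 4, 3) -> finishes; pool += (3, 0, 1) = (4, 4, 4)
  foxtrot needs (1, 3, 2) <= (4, 4, 4) -> finishes; pool += (3, 1, 0) = (7, 5, 4)
  echo needs (7, 5, 4) <= (7, 5, 4) -> finishes; pool += (1, 0, 0) = (8, 5, 4)
  alpha needs (7, 5, 0) <= (8, 5, 4) -> finishes; pool += (0, 1, 0) = (8, 6, 4)


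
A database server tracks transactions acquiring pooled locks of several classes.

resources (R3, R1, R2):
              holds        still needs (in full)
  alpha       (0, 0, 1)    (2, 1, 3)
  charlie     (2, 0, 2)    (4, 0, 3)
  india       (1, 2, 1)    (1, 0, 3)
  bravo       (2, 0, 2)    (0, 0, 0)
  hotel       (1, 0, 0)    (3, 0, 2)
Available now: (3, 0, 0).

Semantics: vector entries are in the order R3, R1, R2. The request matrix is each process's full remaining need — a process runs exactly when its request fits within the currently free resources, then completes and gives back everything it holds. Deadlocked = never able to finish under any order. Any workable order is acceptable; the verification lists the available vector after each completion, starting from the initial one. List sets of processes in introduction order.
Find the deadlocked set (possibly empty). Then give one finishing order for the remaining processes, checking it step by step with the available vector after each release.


Deadlocked: alpha, charlie and india.
Key observation: bravo, hotel can finish, but then (6, 0, 2) is all there is, and the blocked group's R2 demands exceed it.
The rest can finish in the order bravo, hotel. Step-by-step check:
  pool = (3, 0, 0)
  bravo: need (0, 0, 0) fits (3, 0, 0); releases (2, 0, 2), pool now (5, 0, 2)
  hotel: need (3, 0, 2) fits (5, 0, 2); releases (1, 0, 0), pool now (6, 0, 2)
None of the blocked processes ever fits:
  alpha still needs (2, 1, 3) but only (6, 0, 2) is free — short on R1 and R2
  charlie still needs (4, 0, 3) but only (6, 0, 2) is free — short on R2
  india still needs (1, 0, 3) but only (6, 0, 2) is free — short on R2


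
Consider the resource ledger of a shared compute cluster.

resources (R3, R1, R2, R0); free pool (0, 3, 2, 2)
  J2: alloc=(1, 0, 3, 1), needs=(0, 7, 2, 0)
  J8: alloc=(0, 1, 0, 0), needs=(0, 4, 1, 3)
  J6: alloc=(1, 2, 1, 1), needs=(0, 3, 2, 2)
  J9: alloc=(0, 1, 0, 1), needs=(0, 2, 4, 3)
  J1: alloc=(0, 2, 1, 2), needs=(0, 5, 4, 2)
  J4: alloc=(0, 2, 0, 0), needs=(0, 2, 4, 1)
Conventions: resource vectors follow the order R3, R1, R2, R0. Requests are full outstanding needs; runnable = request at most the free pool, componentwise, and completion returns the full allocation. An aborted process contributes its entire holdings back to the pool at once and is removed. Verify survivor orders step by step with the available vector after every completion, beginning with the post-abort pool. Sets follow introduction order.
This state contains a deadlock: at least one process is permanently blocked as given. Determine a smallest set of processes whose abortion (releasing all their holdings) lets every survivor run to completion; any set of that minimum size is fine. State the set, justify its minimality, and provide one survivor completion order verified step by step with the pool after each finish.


Abort J9.
Key observation: J2 was stuck for good until J9 gave back (0, 1, 0, 1); in the order shown it finishes at step 3.
Minimality: the empty abort set fails — the state is deadlocked as it stands.
The survivors complete as J8, J6, J2, J4, J1. Walking it through (starting from the post-abort pool):
  pool = (0, 4, 2, 3)
  J8 needs (0, 4, 1, 3) <= (0, 4, 2, 3) -> finishes; pool += (0, 1, 0, 0) = (0, 5, 2, 3)
  J6 needs (0, 3, 2, 2) <= (0, 5, 2, 3) -> finishes; pool += (1, 2, 1, 1) = (1, 7, 3, 4)
  J2 needs (0, 7, 2, 0) <= (1, 7, 3, 4) -> finishes; pool += (1, 0, 3, 1) = (2, 7, 6, 5)
  J4 needs (0, 2, 4, 1) <= (2, 7, 6, 5) -> finishes; pool += (0, 2, 0, 0) = (2, 9, 6, 5)
  J1 needs (0, 5, 4, 2) <= (2, 9, 6, 5) -> finishes; pool += (0, 2, 1, 2) = (2, 11, 7, 7)


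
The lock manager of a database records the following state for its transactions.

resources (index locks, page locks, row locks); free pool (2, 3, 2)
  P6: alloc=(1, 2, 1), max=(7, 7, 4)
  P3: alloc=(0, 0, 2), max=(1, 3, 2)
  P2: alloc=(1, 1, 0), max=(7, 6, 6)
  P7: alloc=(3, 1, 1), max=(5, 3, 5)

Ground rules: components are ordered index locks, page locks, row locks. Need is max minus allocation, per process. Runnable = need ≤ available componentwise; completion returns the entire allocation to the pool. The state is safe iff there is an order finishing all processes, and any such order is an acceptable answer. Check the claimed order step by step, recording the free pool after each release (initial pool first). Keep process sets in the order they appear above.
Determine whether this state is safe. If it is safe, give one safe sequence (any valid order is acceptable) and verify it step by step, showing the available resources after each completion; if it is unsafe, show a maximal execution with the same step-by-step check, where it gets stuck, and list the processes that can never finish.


UNSAFE.
Key observation: P3, P7 can finish, but then (5, 4, 5) is all there is, and the blocked group's index locks demands exceed it.
The run P3, P7 cannot be extended any further. Verifying each step:
  pool = (2, 3, 2)
  P3: need (1, 3, 0) fits (2, 3, 2); releases (0, 0, 2), pool now (2, 3, 4)
  P7: need (2, 2, 4) fits (2, 3, 4); releases (3, 1, 1), pool now (5, 4, 5)
  blocked: P6 wants (6, 5, 3), pool (5, 4, 5) — not enough index locks and page locks
  blocked: P2 wants (6, 5, 6), pool (5, 4, 5) — not enough index locks, page locks and row locks
Processes that can never finish: P6 and P2.


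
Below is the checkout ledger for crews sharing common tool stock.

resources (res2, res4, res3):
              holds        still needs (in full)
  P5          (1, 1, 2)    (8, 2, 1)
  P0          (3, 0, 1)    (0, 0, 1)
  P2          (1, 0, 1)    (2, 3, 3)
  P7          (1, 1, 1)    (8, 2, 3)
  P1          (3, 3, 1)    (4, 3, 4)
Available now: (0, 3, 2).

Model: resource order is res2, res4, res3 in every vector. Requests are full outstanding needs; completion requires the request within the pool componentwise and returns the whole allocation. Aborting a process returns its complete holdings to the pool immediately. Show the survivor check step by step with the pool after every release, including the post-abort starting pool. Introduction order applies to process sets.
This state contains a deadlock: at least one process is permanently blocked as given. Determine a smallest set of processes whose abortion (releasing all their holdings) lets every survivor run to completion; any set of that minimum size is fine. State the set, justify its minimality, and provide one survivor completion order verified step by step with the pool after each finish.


Minimum abort set: P5.
Key observation: before aborting P5, P7 was permanently blocked — no order could ever run it; afterwards it completes at step 4.
Minimality: the empty abort set fails — the state is deadlocked as it stands.
One survivor order: P0, P1, P2, P7. Step-by-step check (post-abort pool first):
  pool = (1, 4, 4)
  run P0 (needs (0, 0, 1), free (1, 4, 4)); after release of (3, 0, 1) the pool is (4, 4, 5)
  run P1 (needs (4, 3, 4), free (4, 4, 5)); after release of (3, 3, 1) the pool is (7, 7, 6)
  run P2 (needs (2, 3, 3), free (7, 7, 6)); after release of (1, 0, 1) the pool is (8, 7, 7)
  run P7 (needs (8, 2, 3), free (8, 7, 7)); after release of (1, 1, 1) the pool is (9, 8, 8)


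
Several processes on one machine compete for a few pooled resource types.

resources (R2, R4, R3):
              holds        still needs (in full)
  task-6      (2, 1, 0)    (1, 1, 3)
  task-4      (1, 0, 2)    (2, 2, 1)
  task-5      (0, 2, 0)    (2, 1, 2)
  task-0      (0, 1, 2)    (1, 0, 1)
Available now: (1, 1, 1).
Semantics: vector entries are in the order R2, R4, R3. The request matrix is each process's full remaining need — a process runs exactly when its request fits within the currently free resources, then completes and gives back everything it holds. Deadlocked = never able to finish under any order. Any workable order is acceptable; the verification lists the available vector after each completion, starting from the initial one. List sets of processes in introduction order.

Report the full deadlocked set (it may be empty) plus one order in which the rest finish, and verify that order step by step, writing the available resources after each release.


Nothing here is deadlocked.
Key observation: starting with task-0, each completion frees enough for the next — no one is permanently blocked.
One completion order for the rest: task-0, task-6, task-4, task-5. Verifying each step:
  pool = (1, 1, 1)
  task-0 needs (1, 0, 1) <= (1, 1, 1) -> finishes; pool += (0, 1, 2) = (1, 2, 3)
  task-6 needs (1, 1, 3) <= (1, 2, 3) -> finishes; pool += (2, 1, 0) = (3, 3, 3)
  task-4 needs (2, 2, 1) <= (3, 3, 3) -> finishes; pool += (1, 0, 2) = (4, 3, 5)
  task-5 needs (2, 1, 2) <= (4, 3, 5) -> finishes; pool += (0, 2, 0) = (4, 5, 5)
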